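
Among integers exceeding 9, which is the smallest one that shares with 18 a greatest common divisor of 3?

15

Multiples of 3 above 9: 3·4, 3·5, … . Need the cofactor coprime to 18/3 = 6.
Checking s = 4, 5, … the first with gcd(s, 6) = 1 is s = 5, giving 15.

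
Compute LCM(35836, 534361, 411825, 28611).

35836 = 2² · 17² · 31; 534361 = 17² · 43²; 411825 = 3 · 5² · 17² · 19; 28611 = 3² · 11 · 17²
lcm takes max exponent of each prime: 2² · 3² · 5² · 11 · 17² · 19 · 31 · 43² = 3115912427100

3115912427100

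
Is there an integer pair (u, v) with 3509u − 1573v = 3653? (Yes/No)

By Bézout, 3509u − 1573v = 3653 has integer solutions iff gcd(3509, 1573) | 3653.
Euclid: 3509 = 2·1573 + 363; 1573 = 4·363 + 121; 363 = 3·121 + 0. gcd = 121; 3653 mod 121 = 23. No.

No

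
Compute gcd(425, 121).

1

Euclid: 425 = 3·121 + 62; 121 = 1·62 + 59; 62 = 1·59 + 3; 59 = 19·3 + 2; 3 = 1·2 + 1; 2 = 2·1 + 0. Last nonzero remainder: 1.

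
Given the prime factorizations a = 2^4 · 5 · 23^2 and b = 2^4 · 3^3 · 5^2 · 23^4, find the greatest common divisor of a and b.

min exponent per shared prime: 2^4 · 5 · 23^2 = 42320

42320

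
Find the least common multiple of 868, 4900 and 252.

868 = 2² · 7 · 31; 4900 = 2² · 5² · 7²; 252 = 2² · 3² · 7
lcm takes max exponent of each prime: 2² · 3² · 5² · 7² · 31 = 1367100

1367100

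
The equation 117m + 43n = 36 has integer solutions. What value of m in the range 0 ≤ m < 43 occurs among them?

40

Reduce mod 43: 117m ≡ 36 (mod 43). With g = gcd(117, 43) = 1 dividing 36, divide through: 117m ≡ 36 (mod 43).
Since gcd(117, 43) = 1, m ≡ 36·(117)⁻¹ ≡ 40 (mod 43). Smallest non-negative: 40.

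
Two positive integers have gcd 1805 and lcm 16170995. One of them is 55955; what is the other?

Using mn = gcd(m,n)·lcm(m,n) = 1805·16170995 = 29188645975, we get n = 29188645975/55955 = 521645.

521645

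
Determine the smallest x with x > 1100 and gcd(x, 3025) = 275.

1375

gcd(x, 3025) = 275 forces 275 | x; write x = 275s. Then gcd(275s, 275·11) = 275·gcd(s, 11), so need gcd(s, 11) = 1.
275s > 1100 gives s ≥ 5. The least s ≥ 5 coprime to 11 is 5, so x = 275·5 = 1375.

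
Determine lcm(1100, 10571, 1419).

1100 = 2² · 5² · 11; 10571 = 11 · 31²; 1419 = 3 · 11 · 43
lcm takes max exponent of each prime: 2² · 3 · 5² · 11 · 31² · 43 = 136365900

136365900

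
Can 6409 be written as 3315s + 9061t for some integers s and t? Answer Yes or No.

By Bézout, 3315s + 9061t = 6409 has integer solutions iff gcd(3315, 9061) | 6409.
Euclid: 9061 = 2·3315 + 2431; 3315 = 1·2431 + 884; 2431 = 2·884 + 663; 884 = 1·663 + 221; 663 = 3·221 + 0. gcd = 221; 6409 mod 221 = 0. Yes.

Yes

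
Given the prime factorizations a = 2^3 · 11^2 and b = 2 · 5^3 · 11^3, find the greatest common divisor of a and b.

242

min exponent per shared prime: 2 · 11^2 = 242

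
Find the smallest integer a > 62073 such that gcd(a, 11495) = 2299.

64372

gcd(a, 11495) = 2299 forces 2299 | a; write a = 2299s. Then gcd(2299s, 2299·5) = 2299·gcd(s, 5), so need gcd(s, 5) = 1.
2299s > 62073 gives s ≥ 28. The least s ≥ 28 coprime to 5 is 28, so a = 2299·28 = 64372.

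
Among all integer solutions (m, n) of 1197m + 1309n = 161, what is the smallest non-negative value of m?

Reduce mod 1309: 1197m ≡ 161 (mod 1309). With g = gcd(1197, 1309) = 7 dividing 161, divide through: 171m ≡ 23 (mod 187).
Since gcd(171, 187) = 1, m ≡ 23·(171)⁻¹ ≡ 57 (mod 187). Smallest non-negative: 57.

57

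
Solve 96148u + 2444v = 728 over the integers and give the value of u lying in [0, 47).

42

gcd(96148, 2444) = 52 (Euclid: 96148 = 39·2444 + 832; 2444 = 2·832 + 780; 832 = 1·780 + 52; 780 = 15·52 + 0), and 52 | 728.
Extended Euclid: 96148·(3) + 2444·(-118) = 52. Scale by 14: u₀ = 42.
General solution u = u₀ + 47t; reducing mod 47 gives u = 42 (and v = -1652).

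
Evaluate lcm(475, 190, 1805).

475 = 5² · 19; 190 = 2 · 5 · 19; 1805 = 5 · 19²
lcm takes max exponent of each prime: 2 · 5² · 19² = 18050

18050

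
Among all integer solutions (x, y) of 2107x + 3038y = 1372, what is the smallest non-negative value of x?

Reduce mod 3038: 2107x ≡ 1372 (mod 3038). With g = gcd(2107, 3038) = 49 dividing 1372, divide through: 43x ≡ 28 (mod 62).
Since gcd(43, 62) = 1, x ≡ 28·(43)⁻¹ ≡ 54 (mod 62). Smallest non-negative: 54.

54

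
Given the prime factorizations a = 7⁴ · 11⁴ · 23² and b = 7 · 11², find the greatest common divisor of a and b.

847

min exponent per shared prime: 7 · 11² = 847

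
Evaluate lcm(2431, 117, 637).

1072071

2431 = 11 · 13 · 17; 117 = 3² · 13; 637 = 7² · 13
lcm takes max exponent of each prime: 3² · 7² · 11 · 13 · 17 = 1072071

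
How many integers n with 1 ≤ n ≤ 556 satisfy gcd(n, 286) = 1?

Prime factors of 286: 2, 11, 13. Count integers ≤ 556 divisible by none of them.
By inclusion–exclusion: 556 − ⌊556/2⌋ − ⌊556/11⌋ − ⌊556/13⌋ + ⌊556/22⌋ + ⌊556/26⌋ + ⌊556/143⌋ − ⌊556/286⌋ = 234.

234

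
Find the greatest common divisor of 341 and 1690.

1

Euclid: 1690 = 4·341 + 326; 341 = 1·326 + 15; 326 = 21·15 + 11; 15 = 1·11 + 4; 11 = 2·4 + 3; 4 = 1·3 + 1; 3 = 3·1 + 0. Last nonzero remainder: 1.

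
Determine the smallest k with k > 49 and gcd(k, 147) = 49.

98

147 = 49·3. Any k with gcd(k, 147) = 49 is a multiple of 49, say 49s, with s coprime to 3.
Need s > 49/49, so s ≥ 2. First s ≥ 2 with gcd(s, 3) = 1 is s = 2. Thus k = 49·2 = 98.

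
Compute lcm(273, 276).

gcd first: 276 = 1·273 + 3; 273 = 91·3 + 0 → gcd = 3
lcm = 273·276/gcd = 75348/3 = 25116

25116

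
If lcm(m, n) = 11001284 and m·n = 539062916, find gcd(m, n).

From gcd × lcm = mn: gcd = 539062916 / 11001284 = 49.

49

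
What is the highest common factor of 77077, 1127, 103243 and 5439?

77077 = 7² · 11² · 13; 1127 = 7² · 23; 103243 = 7⁴ · 43; 5439 = 3 · 7² · 37
gcd takes min exponent of each prime: 7² = 49

49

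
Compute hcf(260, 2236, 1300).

gcd(260, 2236): 2236 = 8·260 + 156; 260 = 1·156 + 104; 156 = 1·104 + 52; 104 = 2·52 + 0 → 52
gcd(52, 1300): 1300 = 25·52 + 0 → 52

52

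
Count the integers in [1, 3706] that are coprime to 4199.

4199 = 13·17·19. Inclusion–exclusion on these primes:
3706 − ⌊3706/13⌋ − ⌊3706/17⌋ − ⌊3706/19⌋ + ⌊3706/221⌋ + ⌊3706/247⌋ + ⌊3706/323⌋ − ⌊3706/4199⌋ = 3050

3050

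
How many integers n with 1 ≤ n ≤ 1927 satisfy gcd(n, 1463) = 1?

1463 = 7·11·19. Inclusion–exclusion on these primes:
1927 − ⌊1927/7⌋ − ⌊1927/11⌋ − ⌊1927/19⌋ + ⌊1927/77⌋ + ⌊1927/133⌋ + ⌊1927/209⌋ − ⌊1927/1463⌋ = 1423

1423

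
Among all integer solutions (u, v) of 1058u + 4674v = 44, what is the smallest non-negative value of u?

Reduce mod 4674: 1058u ≡ 44 (mod 4674). With g = gcd(1058, 4674) = 2 dividing 44, divide through: 529u ≡ 22 (mod 2337).
Since gcd(529, 2337) = 1, u ≡ 22·(529)⁻¹ ≡ 835 (mod 2337). Smallest non-negative: 835.

835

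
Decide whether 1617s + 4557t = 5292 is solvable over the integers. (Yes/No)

Yes

By Bézout, 1617s + 4557t = 5292 has integer solutions iff gcd(1617, 4557) | 5292.
Euclid: 4557 = 2·1617 + 1323; 1617 = 1·1323 + 294; 1323 = 4·294 + 147; 294 = 2·147 + 0. gcd = 147; 5292 mod 147 = 0. Yes.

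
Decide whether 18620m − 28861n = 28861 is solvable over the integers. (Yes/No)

Yes

By Bézout, 18620m − 28861n = 28861 has integer solutions iff gcd(18620, 28861) | 28861.
Euclid: 28861 = 1·18620 + 10241; 18620 = 1·10241 + 8379; 10241 = 1·8379 + 1862; 8379 = 4·1862 + 931; 1862 = 2·931 + 0. gcd = 931; 28861 mod 931 = 0. Yes.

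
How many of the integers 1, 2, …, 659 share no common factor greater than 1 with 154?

257

154 = 2·7·11. Inclusion–exclusion on these primes:
659 − ⌊659/2⌋ − ⌊659/7⌋ − ⌊659/11⌋ + ⌊659/14⌋ + ⌊659/22⌋ + ⌊659/77⌋ − ⌊659/154⌋ = 257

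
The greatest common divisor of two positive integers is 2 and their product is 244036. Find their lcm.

Since gcd(m,n)·lcm(m,n) = mn, lcm = 244036/2 = 122018.

122018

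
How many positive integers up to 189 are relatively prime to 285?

Prime factors of 285: 3, 5, 19. Count integers ≤ 189 divisible by none of them.
By inclusion–exclusion: 189 − ⌊189/3⌋ − ⌊189/5⌋ − ⌊189/19⌋ + ⌊189/15⌋ + ⌊189/57⌋ + ⌊189/95⌋ − ⌊189/285⌋ = 96.

96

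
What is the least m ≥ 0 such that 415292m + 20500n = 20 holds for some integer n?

3560

Euclid: 415292 = 20·20500 + 5292; 20500 = 3·5292 + 4624; 5292 = 1·4624 + 668; 4624 = 6·668 + 616; 668 = 1·616 + 52; 616 = 11·52 + 44; 52 = 1·44 + 8; 44 = 5·8 + 4; 8 = 2·4 + 0 → gcd = 4; 20 = 4·5.
Back-substitution yields 415292·(-2363) + 20500·(47870) = 4, so one solution is m = -2363·5 = -11815, n = 47870·5 = 239350.
Solutions in m differ by 20500/4 = 5125; the one in [0, 5125) is -11815 mod 5125 = 3560.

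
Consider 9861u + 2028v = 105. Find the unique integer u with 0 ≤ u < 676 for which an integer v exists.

Reduce mod 2028: 9861u ≡ 105 (mod 2028). With g = gcd(9861, 2028) = 3 dividing 105, divide through: 3287u ≡ 35 (mod 676).
Since gcd(3287, 676) = 1, u ≡ 35·(3287)⁻¹ ≡ 145 (mod 676). Smallest non-negative: 145.

145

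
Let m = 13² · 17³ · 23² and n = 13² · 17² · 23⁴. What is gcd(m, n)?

25836889

min exponent per shared prime: 13² · 17² · 23² = 25836889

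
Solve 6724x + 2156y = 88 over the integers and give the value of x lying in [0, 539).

253

Euclid: 6724 = 3·2156 + 256; 2156 = 8·256 + 108; 256 = 2·108 + 40; 108 = 2·40 + 28; 40 = 1·28 + 12; 28 = 2·12 + 4; 12 = 3·4 + 0 → gcd = 4; 88 = 4·22.
Back-substitution yields 6724·(-160) + 2156·(499) = 4, so one solution is x = -160·22 = -3520, y = 499·22 = 10978.
Solutions in x differ by 2156/4 = 539; the one in [0, 539) is -3520 mod 539 = 253.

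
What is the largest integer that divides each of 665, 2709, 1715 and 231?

7

gcd(665, 2709): 2709 = 4·665 + 49; 665 = 13·49 + 28; 49 = 1·28 + 21; 28 = 1·21 + 7; 21 = 3·7 + 0 → 7
gcd(7, 1715): 1715 = 245·7 + 0 → 7
gcd(7, 231): 231 = 33·7 + 0 → 7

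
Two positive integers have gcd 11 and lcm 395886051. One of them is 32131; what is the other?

135531

Using uv = gcd(u,v)·lcm(u,v) = 11·395886051 = 4354746561, we get v = 4354746561/32131 = 135531.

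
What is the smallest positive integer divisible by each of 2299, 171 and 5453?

5938317

2299 = 11² · 19; 171 = 3² · 19; 5453 = 7 · 19 · 41
lcm takes max exponent of each prime: 3² · 7 · 11² · 19 · 41 = 5938317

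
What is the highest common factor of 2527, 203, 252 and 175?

2527 = 7 · 19²; 203 = 7 · 29; 252 = 2² · 3² · 7; 175 = 5² · 7
gcd takes min exponent of each prime: 7 = 7

7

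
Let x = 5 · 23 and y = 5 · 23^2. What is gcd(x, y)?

115

min exponent per shared prime: 5 · 23 = 115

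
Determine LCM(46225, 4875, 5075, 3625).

46225 = 5² · 43²; 4875 = 3 · 5³ · 13; 5075 = 5² · 7 · 29; 3625 = 5³ · 29
lcm takes max exponent of each prime: 3 · 5³ · 7 · 13 · 29 · 43² = 1829816625

1829816625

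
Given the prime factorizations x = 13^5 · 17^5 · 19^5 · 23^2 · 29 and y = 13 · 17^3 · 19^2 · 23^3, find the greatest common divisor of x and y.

min exponent per shared prime: 13 · 17^3 · 19^2 · 23^2 = 12196999061

12196999061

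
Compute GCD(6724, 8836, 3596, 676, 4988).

4

gcd(6724, 8836): 8836 = 1·6724 + 2112; 6724 = 3·2112 + 388; 2112 = 5·388 + 172; 388 = 2·172 + 44; 172 = 3·44 + 40; 44 = 1·40 + 4; 40 = 10·4 + 0 → 4
gcd(4, 3596): 3596 = 899·4 + 0 → 4
gcd(4, 676): 676 = 169·4 + 0 → 4
gcd(4, 4988): 4988 = 1247·4 + 0 → 4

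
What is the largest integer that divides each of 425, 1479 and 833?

gcd(425, 1479): 1479 = 3·425 + 204; 425 = 2·204 + 17; 204 = 12·17 + 0 → 17
gcd(17, 833): 833 = 49·17 + 0 → 17

17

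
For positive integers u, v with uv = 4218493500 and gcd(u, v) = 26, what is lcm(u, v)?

For any two positive integers, gcd × lcm equals their product. Hence lcm = 4218493500 / 26 = 162249750.

162249750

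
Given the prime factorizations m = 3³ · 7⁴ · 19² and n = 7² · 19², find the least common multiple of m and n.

23402547

max exponent per prime: 3³ · 7⁴ · 19² = 23402547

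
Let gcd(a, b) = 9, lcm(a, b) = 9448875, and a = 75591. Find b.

Using ab = gcd(a,b)·lcm(a,b) = 9·9448875 = 85039875, we get b = 85039875/75591 = 1125.

1125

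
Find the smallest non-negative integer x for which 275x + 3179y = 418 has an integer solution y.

94

gcd(275, 3179) = 11 (Euclid: 3179 = 11·275 + 154; 275 = 1·154 + 121; 154 = 1·121 + 33; 121 = 3·33 + 22; 33 = 1·22 + 11; 22 = 2·11 + 0), and 11 | 418.
Extended Euclid: 275·(-104) + 3179·(9) = 11. Scale by 38: x₀ = -3952.
General solution x = x₀ + 289t; reducing mod 289 gives x = 94 (and y = -8).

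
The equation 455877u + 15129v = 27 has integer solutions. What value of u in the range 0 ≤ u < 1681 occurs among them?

294

gcd(455877, 15129) = 9 (Euclid: 455877 = 30·15129 + 2007; 15129 = 7·2007 + 1080; 2007 = 1·1080 + 927; 1080 = 1·927 + 153; 927 = 6·153 + 9; 153 = 17·9 + 0), and 9 | 27.
Extended Euclid: 455877·(98) + 15129·(-2953) = 9. Scale by 3: u₀ = 294.
General solution u = u₀ + 1681t; reducing mod 1681 gives u = 294 (and v = -8859).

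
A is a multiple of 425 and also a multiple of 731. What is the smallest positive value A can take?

425 = 5² · 17; 731 = 17 · 43
max exponents: 5² · 17 · 43 = 18275

18275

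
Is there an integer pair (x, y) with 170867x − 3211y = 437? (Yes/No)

By Bézout, 170867x − 3211y = 437 has integer solutions iff gcd(170867, 3211) | 437.
Euclid: 170867 = 53·3211 + 684; 3211 = 4·684 + 475; 684 = 1·475 + 209; 475 = 2·209 + 57; 209 = 3·57 + 38; 57 = 1·38 + 19; 38 = 2·19 + 0. gcd = 19; 437 mod 19 = 0. Yes.

Yes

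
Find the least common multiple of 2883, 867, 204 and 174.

lcm(2883, 867) = 2883·867/gcd = 2499561/3 = 833187
lcm(833187, 204) = 833187·204/gcd = 169970148/51 = 3332748
lcm(3332748, 174) = 3332748·174/gcd = 579898152/6 = 96649692

96649692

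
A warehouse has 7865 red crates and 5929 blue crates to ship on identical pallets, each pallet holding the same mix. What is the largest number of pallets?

Euclid: 7865 = 1·5929 + 1936; 5929 = 3·1936 + 121; 1936 = 16·121 + 0. Last nonzero remainder: 121.

121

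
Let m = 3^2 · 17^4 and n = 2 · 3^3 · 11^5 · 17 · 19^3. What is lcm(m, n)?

4982114151530406

max exponent per prime: 2 · 3^3 · 11^5 · 17^4 · 19^3 = 4982114151530406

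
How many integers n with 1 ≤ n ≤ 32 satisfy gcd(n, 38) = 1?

15

38 = 2·19. Inclusion–exclusion on these primes:
32 − ⌊32/2⌋ − ⌊32/19⌋ + ⌊32/38⌋ = 15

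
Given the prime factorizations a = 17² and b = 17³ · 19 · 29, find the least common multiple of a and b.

max exponent per prime: 17³ · 19 · 29 = 2707063

2707063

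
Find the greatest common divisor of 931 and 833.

49

Euclid: 931 = 1·833 + 98; 833 = 8·98 + 49; 98 = 2·49 + 0. Last nonzero remainder: 49.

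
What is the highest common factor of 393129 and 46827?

Euclid: 393129 = 8·46827 + 18513; 46827 = 2·18513 + 9801; 18513 = 1·9801 + 8712; 9801 = 1·8712 + 1089; 8712 = 8·1089 + 0. Last nonzero remainder: 1089.

1089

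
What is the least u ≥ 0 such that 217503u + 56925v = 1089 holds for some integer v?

gcd(217503, 56925) = 99 (Euclid: 217503 = 3·56925 + 46728; 56925 = 1·46728 + 10197; 46728 = 4·10197 + 5940; 10197 = 1·5940 + 4257; 5940 = 1·4257 + 1683; 4257 = 2·1683 + 891; 1683 = 1·891 + 792; 891 = 1·792 + 99; 792 = 8·99 + 0), and 99 | 1089.
Extended Euclid: 217503·(-67) + 56925·(256) = 99. Scale by 11: u₀ = -737.
General solution u = u₀ + 575t; reducing mod 575 gives u = 413 (and v = -1578).

413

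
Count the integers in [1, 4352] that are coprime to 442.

1891

Prime factors of 442: 2, 13, 17. Count integers ≤ 4352 divisible by none of them.
By inclusion–exclusion: 4352 − ⌊4352/2⌋ − ⌊4352/13⌋ − ⌊4352/17⌋ + ⌊4352/26⌋ + ⌊4352/34⌋ + ⌊4352/221⌋ − ⌊4352/442⌋ = 1891.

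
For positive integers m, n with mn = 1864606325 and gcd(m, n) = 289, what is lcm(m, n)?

6451925

Since gcd(m,n)·lcm(m,n) = mn, lcm = 1864606325/289 = 6451925.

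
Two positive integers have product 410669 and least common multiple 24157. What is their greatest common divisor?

gcd·lcm = product, so gcd = 410669/24157 = 17.

17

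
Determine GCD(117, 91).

Euclid: 117 = 1·91 + 26; 91 = 3·26 + 13; 26 = 2·13 + 0. Last nonzero remainder: 13.

13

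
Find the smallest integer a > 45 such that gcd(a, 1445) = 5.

50

Multiples of 5 above 45: 5·10, 5·11, … . Need the cofactor coprime to 1445/5 = 289.
Checking s = 10, 11, … the first with gcd(s, 289) = 1 is s = 10, giving 50.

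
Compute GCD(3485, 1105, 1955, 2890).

85

gcd(3485, 1105): 3485 = 3·1105 + 170; 1105 = 6·170 + 85; 170 = 2·85 + 0 → 85
gcd(85, 1955): 1955 = 23·85 + 0 → 85
gcd(85, 2890): 2890 = 34·85 + 0 → 85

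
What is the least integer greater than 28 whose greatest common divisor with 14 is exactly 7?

Multiples of 7 above 28: 7·5, 7·6, … . Need the cofactor coprime to 14/7 = 2.
Checking s = 5, 6, … the first with gcd(s, 2) = 1 is s = 5, giving 35.

35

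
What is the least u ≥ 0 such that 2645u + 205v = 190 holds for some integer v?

Euclid: 2645 = 12·205 + 185; 205 = 1·185 + 20; 185 = 9·20 + 5; 20 = 4·5 + 0 → gcd = 5; 190 = 5·38.
Back-substitution yields 2645·(10) + 205·(-129) = 5, so one solution is u = 10·38 = 380, v = -129·38 = -4902.
Solutions in u differ by 205/5 = 41; the one in [0, 41) is 380 mod 41 = 11.

11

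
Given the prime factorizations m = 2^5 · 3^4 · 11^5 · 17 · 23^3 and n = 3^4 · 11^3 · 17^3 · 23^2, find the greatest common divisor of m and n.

969544323

min exponent per shared prime: 3^4 · 11^3 · 17 · 23^2 = 969544323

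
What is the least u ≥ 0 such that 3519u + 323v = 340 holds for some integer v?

9

Euclid: 3519 = 10·323 + 289; 323 = 1·289 + 34; 289 = 8·34 + 17; 34 = 2·17 + 0 → gcd = 17; 340 = 17·20.
Back-substitution yields 3519·(9) + 323·(-98) = 17, so one solution is u = 9·20 = 180, v = -98·20 = -1960.
Solutions in u differ by 323/17 = 19; the one in [0, 19) is 180 mod 19 = 9.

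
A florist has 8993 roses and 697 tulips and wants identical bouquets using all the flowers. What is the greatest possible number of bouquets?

17

8993 = 17 · 23²
697 = 17 · 41
Common: 17 = 17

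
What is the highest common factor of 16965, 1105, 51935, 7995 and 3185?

16965 = 3² · 5 · 13 · 29; 1105 = 5 · 13 · 17; 51935 = 5 · 13 · 17 · 47; 7995 = 3 · 5 · 13 · 41; 3185 = 5 · 7² · 13
gcd takes min exponent of each prime: 5 · 13 = 65

65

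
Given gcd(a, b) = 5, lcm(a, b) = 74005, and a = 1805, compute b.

Using ab = gcd(a,b)·lcm(a,b) = 5·74005 = 370025, we get b = 370025/1805 = 205.

205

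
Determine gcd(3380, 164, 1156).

4

gcd(3380, 164): 3380 = 20·164 + 100; 164 = 1·100 + 64; 100 = 1·64 + 36; 64 = 1·36 + 28; 36 = 1·28 + 8; 28 = 3·8 + 4; 8 = 2·4 + 0 → 4
gcd(4, 1156): 1156 = 289·4 + 0 → 4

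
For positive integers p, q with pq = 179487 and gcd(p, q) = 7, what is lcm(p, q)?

25641

For any two positive integers, gcd × lcm equals their product. Hence lcm = 179487 / 7 = 25641.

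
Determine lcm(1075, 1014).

1090050

1075 = 5² · 43; 1014 = 2 · 3 · 13²
max exponents: 2 · 3 · 5² · 13² · 43 = 1090050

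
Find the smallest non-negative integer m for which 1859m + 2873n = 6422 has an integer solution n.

Reduce mod 2873: 1859m ≡ 6422 (mod 2873). With g = gcd(1859, 2873) = 169 dividing 6422, divide through: 11m ≡ 38 (mod 17).
Since gcd(11, 17) = 1, m ≡ 38·(11)⁻¹ ≡ 5 (mod 17). Smallest non-negative: 5.

5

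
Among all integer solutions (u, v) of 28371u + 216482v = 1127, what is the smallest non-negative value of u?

3655

Reduce mod 216482: 28371u ≡ 1127 (mod 216482). With g = gcd(28371, 216482) = 49 dividing 1127, divide through: 579u ≡ 23 (mod 4418).
Since gcd(579, 4418) = 1, u ≡ 23·(579)⁻¹ ≡ 3655 (mod 4418). Smallest non-negative: 3655.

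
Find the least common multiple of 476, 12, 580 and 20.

476 = 2² · 7 · 17; 12 = 2² · 3; 580 = 2² · 5 · 29; 20 = 2² · 5
lcm takes max exponent of each prime: 2² · 3 · 5 · 7 · 17 · 29 = 207060

207060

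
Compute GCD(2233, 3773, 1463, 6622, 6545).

77

gcd(2233, 3773): 3773 = 1·2233 + 1540; 2233 = 1·1540 + 693; 1540 = 2·693 + 154; 693 = 4·154 + 77; 154 = 2·77 + 0 → 77
gcd(77, 1463): 1463 = 19·77 + 0 → 77
gcd(77, 6622): 6622 = 86·77 + 0 → 77
gcd(77, 6545): 6545 = 85·77 + 0 → 77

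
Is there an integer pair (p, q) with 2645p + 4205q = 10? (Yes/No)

Yes

By Bézout, 2645p + 4205q = 10 has integer solutions iff gcd(2645, 4205) | 10.
Euclid: 4205 = 1·2645 + 1560; 2645 = 1·1560 + 1085; 1560 = 1·1085 + 475; 1085 = 2·475 + 135; 475 = 3·135 + 70; 135 = 1·70 + 65; 70 = 1·65 + 5; 65 = 13·5 + 0. gcd = 5; 10 mod 5 = 0. Yes.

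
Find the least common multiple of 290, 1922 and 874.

121787530

lcm(290, 1922) = 290·1922/gcd = 557380/2 = 278690
lcm(278690, 874) = 278690·874/gcd = 243575060/2 = 121787530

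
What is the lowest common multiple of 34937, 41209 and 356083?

213519117539

34937 = 7² · 23 · 31; 41209 = 7² · 29²; 356083 = 7² · 13² · 43
lcm takes max exponent of each prime: 7² · 13² · 23 · 29² · 31 · 43 = 213519117539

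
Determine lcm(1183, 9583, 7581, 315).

1183 = 7 · 13²; 9583 = 7 · 37²; 7581 = 3 · 7 · 19²; 315 = 3² · 5 · 7
lcm takes max exponent of each prime: 3² · 5 · 7 · 13² · 19² · 37² = 26309216115

26309216115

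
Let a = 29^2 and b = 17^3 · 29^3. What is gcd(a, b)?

min exponent per shared prime: 29^2 = 841

841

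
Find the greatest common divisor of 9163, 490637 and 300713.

gcd(9163, 490637): 490637 = 53·9163 + 4998; 9163 = 1·4998 + 4165; 4998 = 1·4165 + 833; 4165 = 5·833 + 0 → 833
gcd(833, 300713): 300713 = 361·833 + 0 → 833

833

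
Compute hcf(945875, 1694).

945875 = 5³ · 7 · 23 · 47
1694 = 2 · 7 · 11²
Common: 7 = 7

7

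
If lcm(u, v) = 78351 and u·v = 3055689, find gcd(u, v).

gcd·lcm = product, so gcd = 3055689/78351 = 39.

39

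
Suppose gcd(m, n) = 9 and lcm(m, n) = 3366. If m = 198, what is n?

m·n = gcd·lcm = 9·3366 = 30294, so n = 30294/198 = 153.

153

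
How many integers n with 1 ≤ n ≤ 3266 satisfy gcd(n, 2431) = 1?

2579

Prime factors of 2431: 11, 13, 17. Count integers ≤ 3266 divisible by none of them.
By inclusion–exclusion: 3266 − ⌊3266/11⌋ − ⌊3266/13⌋ − ⌊3266/17⌋ + ⌊3266/143⌋ + ⌊3266/187⌋ + ⌊3266/221⌋ − ⌊3266/2431⌋ = 2579.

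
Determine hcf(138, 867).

3

Euclid: 867 = 6·138 + 39; 138 = 3·39 + 21; 39 = 1·21 + 18; 21 = 1·18 + 3; 18 = 6·3 + 0. Last nonzero remainder: 3.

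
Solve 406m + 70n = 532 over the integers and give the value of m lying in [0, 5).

2

Reduce mod 70: 406m ≡ 532 (mod 70). With g = gcd(406, 70) = 14 dividing 532, divide through: 29m ≡ 38 (mod 5).
Since gcd(29, 5) = 1, m ≡ 38·(29)⁻¹ ≡ 2 (mod 5). Smallest non-negative: 2.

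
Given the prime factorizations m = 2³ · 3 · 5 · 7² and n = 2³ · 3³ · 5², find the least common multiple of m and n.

max exponent per prime: 2³ · 3³ · 5² · 7² = 264600

264600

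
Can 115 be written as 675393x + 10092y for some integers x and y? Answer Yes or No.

No

By Bézout, 675393x + 10092y = 115 has integer solutions iff gcd(675393, 10092) | 115.
Euclid: 675393 = 66·10092 + 9321; 10092 = 1·9321 + 771; 9321 = 12·771 + 69; 771 = 11·69 + 12; 69 = 5·12 + 9; 12 = 1·9 + 3; 9 = 3·3 + 0. gcd = 3; 115 mod 3 = 1. No.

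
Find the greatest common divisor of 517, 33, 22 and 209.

11

517 = 11 · 47; 33 = 3 · 11; 22 = 2 · 11; 209 = 11 · 19
gcd takes min exponent of each prime: 11 = 11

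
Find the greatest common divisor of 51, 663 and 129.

51 = 3 · 17; 663 = 3 · 13 · 17; 129 = 3 · 43
gcd takes min exponent of each prime: 3 = 3

3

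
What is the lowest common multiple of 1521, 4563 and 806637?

1521 = 3² · 13²; 4563 = 3³ · 13²; 806637 = 3 · 13² · 37 · 43
lcm takes max exponent of each prime: 3³ · 13² · 37 · 43 = 7259733

7259733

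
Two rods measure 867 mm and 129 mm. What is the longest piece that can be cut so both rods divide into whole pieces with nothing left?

867 = 3 · 17²
129 = 3 · 43
Common: 3 = 3

3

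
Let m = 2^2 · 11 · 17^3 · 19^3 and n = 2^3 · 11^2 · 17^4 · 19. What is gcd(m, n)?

4107268

min exponent per shared prime: 2^2 · 11 · 17^3 · 19 = 4107268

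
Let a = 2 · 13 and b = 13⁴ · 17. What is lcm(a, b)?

max exponent per prime: 2 · 13⁴ · 17 = 971074

971074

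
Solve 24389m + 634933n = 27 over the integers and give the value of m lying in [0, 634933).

20931

gcd(24389, 634933) = 1 (Euclid: 634933 = 26·24389 + 819; 24389 = 29·819 + 638; 819 = 1·638 + 181; 638 = 3·181 + 95; 181 = 1·95 + 86; 95 = 1·86 + 9; 86 = 9·9 + 5; 9 = 1·5 + 4; 5 = 1·4 + 1; 4 = 4·1 + 0), and 1 | 27.
Extended Euclid: 24389·(-140321) + 634933·(5390) = 1. Scale by 27: m₀ = -3788667.
General solution m = m₀ + 634933t; reducing mod 634933 gives m = 20931 (and n = -804).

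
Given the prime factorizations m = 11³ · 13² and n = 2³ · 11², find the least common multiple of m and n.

max exponent per prime: 2³ · 11³ · 13² = 1799512

1799512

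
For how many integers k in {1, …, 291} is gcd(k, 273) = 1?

273 = 3·7·13. Inclusion–exclusion on these primes:
291 − ⌊291/3⌋ − ⌊291/7⌋ − ⌊291/13⌋ + ⌊291/21⌋ + ⌊291/39⌋ + ⌊291/91⌋ − ⌊291/273⌋ = 153

153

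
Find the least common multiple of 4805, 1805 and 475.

8673025

lcm(4805, 1805) = 4805·1805/gcd = 8673025/5 = 1734605
lcm(1734605, 475) = 1734605·475/gcd = 823937375/95 = 8673025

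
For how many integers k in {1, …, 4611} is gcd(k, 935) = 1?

Prime factors of 935: 5, 11, 17. Count integers ≤ 4611 divisible by none of them.
By inclusion–exclusion: 4611 − ⌊4611/5⌋ − ⌊4611/11⌋ − ⌊4611/17⌋ + ⌊4611/55⌋ + ⌊4611/85⌋ + ⌊4611/187⌋ − ⌊4611/935⌋ = 3156.

3156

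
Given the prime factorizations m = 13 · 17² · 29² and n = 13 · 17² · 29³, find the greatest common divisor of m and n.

3159637

min exponent per shared prime: 13 · 17² · 29² = 3159637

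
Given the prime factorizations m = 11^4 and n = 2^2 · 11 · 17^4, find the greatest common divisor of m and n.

11

min exponent per shared prime: 11 = 11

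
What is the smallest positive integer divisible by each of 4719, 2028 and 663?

lcm(4719, 2028) = 4719·2028/gcd = 9570132/39 = 245388
lcm(245388, 663) = 245388·663/gcd = 162692244/39 = 4171596

4171596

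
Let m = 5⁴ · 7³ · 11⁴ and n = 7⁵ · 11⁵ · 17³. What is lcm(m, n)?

max exponent per prime: 5⁴ · 7⁵ · 11⁵ · 17³ = 8311519102088125

8311519102088125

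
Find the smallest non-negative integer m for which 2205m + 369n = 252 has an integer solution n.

13

Reduce mod 369: 2205m ≡ 252 (mod 369). With g = gcd(2205, 369) = 9 dividing 252, divide through: 245m ≡ 28 (mod 41).
Since gcd(245, 41) = 1, m ≡ 28·(245)⁻¹ ≡ 13 (mod 41). Smallest non-negative: 13.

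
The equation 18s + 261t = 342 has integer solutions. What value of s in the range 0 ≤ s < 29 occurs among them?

19

gcd(18, 261) = 9 (Euclid: 261 = 14·18 + 9; 18 = 2·9 + 0), and 9 | 342.
Extended Euclid: 18·(-14) + 261·(1) = 9. Scale by 38: s₀ = -532.
General solution s = s₀ + 29k; reducing mod 29 gives s = 19 (and t = 0).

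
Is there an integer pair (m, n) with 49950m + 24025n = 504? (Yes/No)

No

By Bézout, 49950m + 24025n = 504 has integer solutions iff gcd(49950, 24025) | 504.
Euclid: 49950 = 2·24025 + 1900; 24025 = 12·1900 + 1225; 1900 = 1·1225 + 675; 1225 = 1·675 + 550; 675 = 1·550 + 125; 550 = 4·125 + 50; 125 = 2·50 + 25; 50 = 2·25 + 0. gcd = 25; 504 mod 25 = 4. No.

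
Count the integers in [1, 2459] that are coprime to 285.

1243

Prime factors of 285: 3, 5, 19. Count integers ≤ 2459 divisible by none of them.
By inclusion–exclusion: 2459 − ⌊2459/3⌋ − ⌊2459/5⌋ − ⌊2459/19⌋ + ⌊2459/15⌋ + ⌊2459/57⌋ + ⌊2459/95⌋ − ⌊2459/285⌋ = 1243.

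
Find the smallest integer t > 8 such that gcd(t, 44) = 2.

10

gcd(t, 44) = 2 forces 2 | t; write t = 2s. Then gcd(2s, 2·22) = 2·gcd(s, 22), so need gcd(s, 22) = 1.
2s > 8 gives s ≥ 5. The least s ≥ 5 coprime to 22 is 5, so t = 2·5 = 10.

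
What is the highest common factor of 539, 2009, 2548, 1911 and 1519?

539 = 7² · 11; 2009 = 7² · 41; 2548 = 2² · 7² · 13; 1911 = 3 · 7² · 13; 1519 = 7² · 31
gcd takes min exponent of each prime: 7² = 49

49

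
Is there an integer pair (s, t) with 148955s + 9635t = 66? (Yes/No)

No

gcd(148955, 9635): 148955 = 15·9635 + 4430; 9635 = 2·4430 + 775; 4430 = 5·775 + 555; 775 = 1·555 + 220; 555 = 2·220 + 115; 220 = 1·115 + 105; 115 = 1·105 + 10; 105 = 10·10 + 5; 10 = 2·5 + 0 → 5
5 does not divide 66, so a solution does not exist.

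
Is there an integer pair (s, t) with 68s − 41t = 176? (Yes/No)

gcd(68, 41): 68 = 1·41 + 27; 41 = 1·27 + 14; 27 = 1·14 + 13; 14 = 1·13 + 1; 13 = 13·1 + 0 → 1
1 divides 176, so a solution exists.

Yes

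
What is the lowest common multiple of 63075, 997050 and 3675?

41087433450

63075 = 3 · 5² · 29²; 997050 = 2 · 3 · 5² · 17² · 23; 3675 = 3 · 5² · 7²
lcm takes max exponent of each prime: 2 · 3 · 5² · 7² · 17² · 23 · 29² = 41087433450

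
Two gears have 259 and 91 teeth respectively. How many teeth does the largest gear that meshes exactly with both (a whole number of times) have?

259 = 7 · 37
91 = 7 · 13
Common: 7 = 7

7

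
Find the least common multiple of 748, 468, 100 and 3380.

28442700

748 = 2² · 11 · 17; 468 = 2² · 3² · 13; 100 = 2² · 5²; 3380 = 2² · 5 · 13²
lcm takes max exponent of each prime: 2² · 3² · 5² · 11 · 13² · 17 = 28442700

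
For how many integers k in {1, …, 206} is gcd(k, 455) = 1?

Prime factors of 455: 5, 7, 13. Count integers ≤ 206 divisible by none of them.
By inclusion–exclusion: 206 − ⌊206/5⌋ − ⌊206/7⌋ − ⌊206/13⌋ + ⌊206/35⌋ + ⌊206/65⌋ + ⌊206/91⌋ − ⌊206/455⌋ = 131.

131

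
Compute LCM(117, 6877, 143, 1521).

8850699

117 = 3² · 13; 6877 = 13 · 23²; 143 = 11 · 13; 1521 = 3² · 13²
lcm takes max exponent of each prime: 3² · 11 · 13² · 23² = 8850699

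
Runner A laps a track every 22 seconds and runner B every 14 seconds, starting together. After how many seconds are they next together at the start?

154

gcd first: 22 = 1·14 + 8; 14 = 1·8 + 6; 8 = 1·6 + 2; 6 = 3·2 + 0 → gcd = 2
lcm = 22·14/gcd = 308/2 = 154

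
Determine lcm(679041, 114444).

679041 = 3² · 11 · 19³; 114444 = 2² · 3² · 11 · 17²
max exponents: 2² · 3² · 11 · 17² · 19³ = 784971396

784971396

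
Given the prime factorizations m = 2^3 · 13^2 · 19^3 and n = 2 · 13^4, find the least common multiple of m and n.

1567199192

max exponent per prime: 2^3 · 13^4 · 19^3 = 1567199192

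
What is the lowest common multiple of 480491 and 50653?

gcd first: 480491 = 9·50653 + 24614; 50653 = 2·24614 + 1425; 24614 = 17·1425 + 389; 1425 = 3·389 + 258; 389 = 1·258 + 131; 258 = 1·131 + 127; 131 = 1·127 + 4; 127 = 31·4 + 3; 4 = 1·3 + 1; 3 = 3·1 + 0 → gcd = 1
lcm = 480491·50653/gcd = 24338310623/1 = 24338310623

24338310623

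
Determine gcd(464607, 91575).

Euclid: 464607 = 5·91575 + 6732; 91575 = 13·6732 + 4059; 6732 = 1·4059 + 2673; 4059 = 1·2673 + 1386; 2673 = 1·1386 + 1287; 1386 = 1·1287 + 99; 1287 = 13·99 + 0. Last nonzero remainder: 99.

99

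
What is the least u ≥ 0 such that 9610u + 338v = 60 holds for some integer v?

137

Euclid: 9610 = 28·338 + 146; 338 = 2·146 + 46; 146 = 3·46 + 8; 46 = 5·8 + 6; 8 = 1·6 + 2; 6 = 3·2 + 0 → gcd = 2; 60 = 2·30.
Back-substitution yields 9610·(44) + 338·(-1251) = 2, so one solution is u = 44·30 = 1320, v = -1251·30 = -37530.
Solutions in u differ by 338/2 = 169; the one in [0, 169) is 1320 mod 169 = 137.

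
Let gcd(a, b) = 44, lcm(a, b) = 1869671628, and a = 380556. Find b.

216172

Using ab = gcd(a,b)·lcm(a,b) = 44·1869671628 = 82265551632, we get b = 82265551632/380556 = 216172.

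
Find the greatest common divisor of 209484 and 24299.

11

Euclid: 209484 = 8·24299 + 15092; 24299 = 1·15092 + 9207; 15092 = 1·9207 + 5885; 9207 = 1·5885 + 3322; 5885 = 1·3322 + 2563; 3322 = 1·2563 + 759; 2563 = 3·759 + 286; 759 = 2·286 + 187; 286 = 1·187 + 99; 187 = 1·99 + 88; 99 = 1·88 + 11; 88 = 8·11 + 0. Last nonzero remainder: 11.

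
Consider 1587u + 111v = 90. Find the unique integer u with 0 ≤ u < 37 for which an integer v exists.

33

Euclid: 1587 = 14·111 + 33; 111 = 3·33 + 12; 33 = 2·12 + 9; 12 = 1·9 + 3; 9 = 3·3 + 0 → gcd = 3; 90 = 3·30.
Back-substitution yields 1587·(-10) + 111·(143) = 3, so one solution is u = -10·30 = -300, v = 143·30 = 4290.
Solutions in u differ by 111/3 = 37; the one in [0, 37) is -300 mod 37 = 33.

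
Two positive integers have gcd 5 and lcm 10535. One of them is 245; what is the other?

Using ab = gcd(a,b)·lcm(a,b) = 5·10535 = 52675, we get b = 52675/245 = 215.

215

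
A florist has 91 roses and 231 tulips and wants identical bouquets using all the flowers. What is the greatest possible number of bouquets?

7

91 = 7 · 13
231 = 3 · 7 · 11
Common: 7 = 7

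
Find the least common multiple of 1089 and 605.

1089 = 3² · 11²; 605 = 5 · 11²
max exponents: 3² · 5 · 11² = 5445

5445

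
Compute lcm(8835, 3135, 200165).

204768795

8835 = 3 · 5 · 19 · 31; 3135 = 3 · 5 · 11 · 19; 200165 = 5 · 7² · 19 · 43
lcm takes max exponent of each prime: 3 · 5 · 7² · 11 · 19 · 31 · 43 = 204768795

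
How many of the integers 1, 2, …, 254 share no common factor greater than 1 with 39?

39 = 3·13. Inclusion–exclusion on these primes:
254 − ⌊254/3⌋ − ⌊254/13⌋ + ⌊254/39⌋ = 157

157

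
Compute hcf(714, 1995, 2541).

21

gcd(714, 1995): 1995 = 2·714 + 567; 714 = 1·567 + 147; 567 = 3·147 + 126; 147 = 1·126 + 21; 126 = 6·21 + 0 → 21
gcd(21, 2541): 2541 = 121·21 + 0 → 21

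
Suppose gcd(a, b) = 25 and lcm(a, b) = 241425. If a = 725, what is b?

a·b = gcd·lcm = 25·241425 = 6035625, so b = 6035625/725 = 8325.

8325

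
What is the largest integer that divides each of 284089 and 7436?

Euclid: 284089 = 38·7436 + 1521; 7436 = 4·1521 + 1352; 1521 = 1·1352 + 169; 1352 = 8·169 + 0. Last nonzero remainder: 169.

169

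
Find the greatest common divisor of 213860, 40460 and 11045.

5

213860 = 2² · 5 · 17² · 37; 40460 = 2² · 5 · 7 · 17²; 11045 = 5 · 47²
gcd takes min exponent of each prime: 5 = 5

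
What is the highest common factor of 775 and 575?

25

775 = 5² · 31
575 = 5² · 23
Common: 5² = 25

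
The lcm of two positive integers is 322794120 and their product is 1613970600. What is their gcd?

5

gcd·lcm = product, so gcd = 1613970600/322794120 = 5.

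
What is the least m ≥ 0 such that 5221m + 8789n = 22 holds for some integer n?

5434

Euclid: 8789 = 1·5221 + 3568; 5221 = 1·3568 + 1653; 3568 = 2·1653 + 262; 1653 = 6·262 + 81; 262 = 3·81 + 19; 81 = 4·19 + 5; 19 = 3·5 + 4; 5 = 1·4 + 1; 4 = 4·1 + 0 → gcd = 1; 22 = 1·22.
Back-substitution yields 5221·(1845) + 8789·(-1096) = 1, so one solution is m = 1845·22 = 40590, n = -1096·22 = -24112.
Solutions in m differ by 8789/1 = 8789; the one in [0, 8789) is 40590 mod 8789 = 5434.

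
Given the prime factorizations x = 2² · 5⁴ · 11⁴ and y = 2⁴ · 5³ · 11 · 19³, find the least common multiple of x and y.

max exponent per prime: 2⁴ · 5⁴ · 11⁴ · 19³ = 1004226190000

1004226190000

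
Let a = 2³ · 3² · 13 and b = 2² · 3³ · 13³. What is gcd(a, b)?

468

min exponent per shared prime: 2² · 3² · 13 = 468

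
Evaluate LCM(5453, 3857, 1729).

5453 = 7 · 19 · 41; 3857 = 7 · 19 · 29; 1729 = 7 · 13 · 19
lcm takes max exponent of each prime: 7 · 13 · 19 · 29 · 41 = 2055781

2055781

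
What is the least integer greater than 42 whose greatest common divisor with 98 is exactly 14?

Multiples of 14 above 42: 14·4, 14·5, … . Need the cofactor coprime to 98/14 = 7.
Checking s = 4, 5, … the first with gcd(s, 7) = 1 is s = 4, giving 56.

56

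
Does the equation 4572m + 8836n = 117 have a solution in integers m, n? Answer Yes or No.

No

gcd(4572, 8836): 8836 = 1·4572 + 4264; 4572 = 1·4264 + 308; 4264 = 13·308 + 260; 308 = 1·260 + 48; 260 = 5·48 + 20; 48 = 2·20 + 8; 20 = 2·8 + 4; 8 = 2·4 + 0 → 4
4 does not divide 117, so a solution does not exist.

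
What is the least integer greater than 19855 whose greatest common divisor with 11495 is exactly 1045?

gcd(a, 11495) = 1045 forces 1045 | a; write a = 1045s. Then gcd(1045s, 1045·11) = 1045·gcd(s, 11), so need gcd(s, 11) = 1.
1045s > 19855 gives s ≥ 20. The least s ≥ 20 coprime to 11 is 20, so a = 1045·20 = 20900.

20900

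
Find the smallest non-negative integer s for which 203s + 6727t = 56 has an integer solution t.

gcd(203, 6727) = 7 (Euclid: 6727 = 33·203 + 28; 203 = 7·28 + 7; 28 = 4·7 + 0), and 7 | 56.
Extended Euclid: 203·(232) + 6727·(-7) = 7. Scale by 8: s₀ = 1856.
General solution s = s₀ + 961k; reducing mod 961 gives s = 895 (and t = -27).

895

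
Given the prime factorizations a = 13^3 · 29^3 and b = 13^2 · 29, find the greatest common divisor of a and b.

4901

min exponent per shared prime: 13^2 · 29 = 4901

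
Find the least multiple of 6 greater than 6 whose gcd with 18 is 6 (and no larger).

12

gcd(x, 18) = 6 forces 6 | x; write x = 6s. Then gcd(6s, 6·3) = 6·gcd(s, 3), so need gcd(s, 3) = 1.
6s > 6 gives s ≥ 2. The least s ≥ 2 coprime to 3 is 2, so x = 6·2 = 12.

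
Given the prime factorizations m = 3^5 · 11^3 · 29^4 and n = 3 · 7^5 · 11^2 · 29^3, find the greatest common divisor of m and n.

8853207

min exponent per shared prime: 3 · 11^2 · 29^3 = 8853207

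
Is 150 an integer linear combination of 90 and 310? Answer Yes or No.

gcd(90, 310): 310 = 3·90 + 40; 90 = 2·40 + 10; 40 = 4·10 + 0 → 10
10 divides 150, so a solution exists.

Yes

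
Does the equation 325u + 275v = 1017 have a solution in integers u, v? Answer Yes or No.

No

gcd(325, 275): 325 = 1·275 + 50; 275 = 5·50 + 25; 50 = 2·25 + 0 → 25
25 does not divide 1017, so a solution does not exist.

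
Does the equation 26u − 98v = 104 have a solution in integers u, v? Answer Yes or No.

By Bézout, 26u − 98v = 104 has integer solutions iff gcd(26, 98) | 104.
Euclid: 98 = 3·26 + 20; 26 = 1·20 + 6; 20 = 3·6 + 2; 6 = 3·2 + 0. gcd = 2; 104 mod 2 = 0. Yes.

Yes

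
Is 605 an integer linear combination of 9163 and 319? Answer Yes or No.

Yes

gcd(9163, 319): 9163 = 28·319 + 231; 319 = 1·231 + 88; 231 = 2·88 + 55; 88 = 1·55 + 33; 55 = 1·33 + 22; 33 = 1·22 + 11; 22 = 2·11 + 0 → 11
11 divides 605, so a solution exists.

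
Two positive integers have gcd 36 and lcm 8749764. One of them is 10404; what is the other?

30276

u·v = gcd·lcm = 36·8749764 = 314991504, so v = 314991504/10404 = 30276.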